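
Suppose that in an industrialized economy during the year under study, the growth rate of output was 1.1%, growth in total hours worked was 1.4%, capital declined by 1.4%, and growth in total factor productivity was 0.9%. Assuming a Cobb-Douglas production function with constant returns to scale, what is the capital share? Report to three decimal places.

gY = gA + α·gK + (1−α)·gL, so gY − gA − gL = α(gK − gL).
1.1 − 0.9 − 1.4 = α × (-1.4 − 1.4).
-1.2 = -2.8 α, so α = 0.42857.

α = 0.429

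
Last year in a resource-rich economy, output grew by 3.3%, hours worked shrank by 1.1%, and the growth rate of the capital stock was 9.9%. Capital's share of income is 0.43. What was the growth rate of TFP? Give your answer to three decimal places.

Labor's share = 1 − 0.43 = 0.57.
The capital stock: 0.43 × 9.9 = 4.257 pp.
Hours worked: 0.57 × (-1.1) = -0.627 pp.
TFP growth = 3.3 − 3.63 = -0.33%.

-0.330%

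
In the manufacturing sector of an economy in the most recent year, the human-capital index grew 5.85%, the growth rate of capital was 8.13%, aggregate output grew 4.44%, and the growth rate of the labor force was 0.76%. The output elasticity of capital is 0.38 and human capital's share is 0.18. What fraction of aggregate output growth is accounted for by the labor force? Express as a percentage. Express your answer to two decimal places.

Labor's share = 1 − 0.38 − 0.18 = 0.44.
The labor force contributed 0.44 × 0.76 = 0.3344 pp.
Share of growth = 0.3344 / 4.44 × 100 = 7.5315%.

The labor force accounted for 7.53% of growth.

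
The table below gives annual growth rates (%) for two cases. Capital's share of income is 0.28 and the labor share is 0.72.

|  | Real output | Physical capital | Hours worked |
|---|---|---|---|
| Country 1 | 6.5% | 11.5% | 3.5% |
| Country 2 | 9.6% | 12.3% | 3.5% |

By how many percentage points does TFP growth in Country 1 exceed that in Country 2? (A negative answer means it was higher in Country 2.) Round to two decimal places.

-2.88 percentage points

Labor's share = 1 − 0.28 = 0.72.
Country 1: TFP = 6.5 − 3.22 − 2.52 = 0.76%.
Country 2: TFP = 9.6 − 3.444 − 2.52 = 3.636%.
Difference = 0.76 − (3.636) = -2.876 pp.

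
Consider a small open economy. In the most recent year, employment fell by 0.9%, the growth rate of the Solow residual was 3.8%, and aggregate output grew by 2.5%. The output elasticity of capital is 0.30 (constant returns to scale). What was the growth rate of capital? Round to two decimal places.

-2.23%

Labor's share = 1 − 0.3 = 0.7.
gY = gA + 0.7×(-0.9) + 0.3×g.
0.3×g = 2.5 − 3.8 + 0.63 = -0.67.
g = -0.67 / 0.3 = -2.2333%.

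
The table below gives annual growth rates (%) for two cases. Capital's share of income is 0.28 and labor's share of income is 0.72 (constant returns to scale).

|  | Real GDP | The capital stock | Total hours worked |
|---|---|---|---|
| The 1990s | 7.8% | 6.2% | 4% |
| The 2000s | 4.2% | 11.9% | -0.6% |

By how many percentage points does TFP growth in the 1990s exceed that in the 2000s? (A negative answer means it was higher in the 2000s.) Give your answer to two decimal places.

1.88 percentage points

Labor's share = 1 − 0.28 = 0.72.
The 1990s: TFP = 7.8 − 1.736 − 2.88 = 3.184%.
The 2000s: TFP = 4.2 − 3.332 + 0.432 = 1.3%.
Difference = 3.184 − (1.3) = 1.884 pp.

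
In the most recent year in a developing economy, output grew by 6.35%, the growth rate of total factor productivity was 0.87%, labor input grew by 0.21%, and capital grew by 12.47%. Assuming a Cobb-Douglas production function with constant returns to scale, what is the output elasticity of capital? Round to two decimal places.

gY = gA + α·gK + (1−α)·gL, so gY − gA − gL = α(gK − gL).
6.35 − 0.87 − 0.21 = α × (12.47 − 0.21).
5.27 = 12.26 α, so α = 0.4299.

The output elasticity of capital is 0.43.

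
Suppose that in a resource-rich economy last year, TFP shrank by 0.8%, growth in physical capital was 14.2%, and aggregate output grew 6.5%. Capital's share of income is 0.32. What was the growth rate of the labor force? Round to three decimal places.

The labor force growth was 4.053%.

Labor's share = 1 − 0.32 = 0.68.
gY = gA + 0.32×14.2 + 0.68×g.
0.68×g = 6.5 + 0.8 − 4.544 = 2.756.
g = 2.756 / 0.68 = 4.05294%.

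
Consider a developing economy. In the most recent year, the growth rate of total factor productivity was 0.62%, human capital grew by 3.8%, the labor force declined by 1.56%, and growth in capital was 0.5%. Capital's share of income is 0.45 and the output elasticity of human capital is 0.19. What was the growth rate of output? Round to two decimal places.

1.01%

Labor's share = 1 − 0.45 − 0.19 = 0.36.
Capital: 0.45 × 0.5 = 0.225 pp.
Human capital: 0.19 × 3.8 = 0.722 pp.
The labor force: 0.36 × (-1.56) = -0.5616 pp.
Output growth = 0.62 + 0.3854 = 1.0054%.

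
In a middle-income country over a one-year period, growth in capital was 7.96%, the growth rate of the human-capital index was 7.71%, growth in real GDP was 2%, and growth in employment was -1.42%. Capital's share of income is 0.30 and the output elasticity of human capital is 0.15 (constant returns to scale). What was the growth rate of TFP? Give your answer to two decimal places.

Labor's share = 1 − 0.3 − 0.15 = 0.55.
Capital: 0.3 × 7.96 = 2.388 pp.
The human-capital index: 0.15 × 7.71 = 1.1565 pp.
Employment: 0.55 × (-1.42) = -0.781 pp.
TFP growth = 2 − 2.7635 = -0.7635%.

-0.76%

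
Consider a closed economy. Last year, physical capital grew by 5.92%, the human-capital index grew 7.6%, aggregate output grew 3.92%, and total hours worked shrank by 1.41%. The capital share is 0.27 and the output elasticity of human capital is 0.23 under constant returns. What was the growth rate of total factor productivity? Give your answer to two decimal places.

Labor's share = 1 − 0.27 − 0.23 = 0.5.
Physical capital: 0.27 × 5.92 = 1.5984 pp.
The human-capital index: 0.23 × 7.6 = 1.748 pp.
Total hours worked: 0.5 × (-1.41) = -0.705 pp.
TFP growth = 3.92 − 2.6414 = 1.2786%.

Total factor productivity growth was 1.28%.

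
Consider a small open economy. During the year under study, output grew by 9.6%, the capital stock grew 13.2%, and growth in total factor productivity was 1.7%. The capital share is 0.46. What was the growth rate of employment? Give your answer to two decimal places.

Employment growth was 3.39%.

Labor's share = 1 − 0.46 = 0.54.
gY = gA + 0.46×13.2 + 0.54×g.
0.54×g = 9.6 − 1.7 − 6.072 = 1.828.
g = 1.828 / 0.54 = 3.3852%.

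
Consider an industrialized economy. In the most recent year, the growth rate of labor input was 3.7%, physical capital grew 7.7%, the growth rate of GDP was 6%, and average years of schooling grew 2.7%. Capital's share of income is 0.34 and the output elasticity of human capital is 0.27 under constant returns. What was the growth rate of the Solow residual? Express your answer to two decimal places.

Labor's share = 1 − 0.34 − 0.27 = 0.39.
Physical capital: 0.34 × 7.7 = 2.618 pp.
Average years of schooling: 0.27 × 2.7 = 0.729 pp.
Labor input: 0.39 × 3.7 = 1.443 pp.
TFP growth = 6 − 4.79 = 1.21%.

The Solow residual growth was 1.21%.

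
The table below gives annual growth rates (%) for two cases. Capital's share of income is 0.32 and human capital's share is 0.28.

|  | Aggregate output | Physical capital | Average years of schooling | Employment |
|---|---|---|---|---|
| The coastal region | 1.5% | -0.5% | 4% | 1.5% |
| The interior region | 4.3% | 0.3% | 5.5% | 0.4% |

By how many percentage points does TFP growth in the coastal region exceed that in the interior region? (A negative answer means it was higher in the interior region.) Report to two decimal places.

Labor's share = 1 − 0.32 − 0.28 = 0.4.
The coastal region: TFP = 1.5 + 0.16 − 1.12 − 0.6 = -0.06%.
The interior region: TFP = 4.3 − 0.096 − 1.54 − 0.16 = 2.504%.
Difference = -0.06 − (2.504) = -2.564 pp.

-2.56 percentage points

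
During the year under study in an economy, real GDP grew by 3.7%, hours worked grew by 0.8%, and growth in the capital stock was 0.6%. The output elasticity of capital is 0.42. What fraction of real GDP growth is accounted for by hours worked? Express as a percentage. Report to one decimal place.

12.5%

Labor's share = 1 − 0.42 = 0.58.
Hours worked contributed 0.58 × 0.8 = 0.464 pp.
Share of growth = 0.464 / 3.7 × 100 = 12.541%.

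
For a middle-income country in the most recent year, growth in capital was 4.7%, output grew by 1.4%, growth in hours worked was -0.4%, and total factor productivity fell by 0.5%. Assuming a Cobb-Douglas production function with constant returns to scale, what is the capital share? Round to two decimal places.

0.45

gY = gA + α·gK + (1−α)·gL, so gY − gA − gL = α(gK − gL).
1.4 + 0.5 + 0.4 = α × (4.7 − (-0.4)).
2.3 = 5.1 α, so α = 0.451.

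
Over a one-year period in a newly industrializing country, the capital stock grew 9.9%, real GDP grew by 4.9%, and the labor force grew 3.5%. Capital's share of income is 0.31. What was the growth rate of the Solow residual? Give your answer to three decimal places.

Labor's share = 1 − 0.31 = 0.69.
The capital stock: 0.31 × 9.9 = 3.069 pp.
The labor force: 0.69 × 3.5 = 2.415 pp.
TFP growth = 4.9 − 5.484 = -0.584%.

-0.584%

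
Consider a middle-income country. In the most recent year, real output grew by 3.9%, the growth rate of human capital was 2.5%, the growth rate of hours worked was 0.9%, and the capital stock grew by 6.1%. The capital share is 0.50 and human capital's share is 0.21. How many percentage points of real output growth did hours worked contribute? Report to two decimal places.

Labor's share = 1 − 0.5 − 0.21 = 0.29.
Contribution = share × growth = 0.29 × 0.9 = 0.261 pp.

0.26 pp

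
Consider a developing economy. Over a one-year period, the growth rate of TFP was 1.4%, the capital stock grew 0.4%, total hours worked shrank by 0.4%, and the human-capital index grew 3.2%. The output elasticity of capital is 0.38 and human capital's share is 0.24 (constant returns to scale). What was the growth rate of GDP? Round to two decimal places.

Labor's share = 1 − 0.38 − 0.24 = 0.38.
The capital stock: 0.38 × 0.4 = 0.152 pp.
The human-capital index: 0.24 × 3.2 = 0.768 pp.
Total hours worked: 0.38 × (-0.4) = -0.152 pp.
Output growth = 1.4 + 0.768 = 2.168%.

2.17%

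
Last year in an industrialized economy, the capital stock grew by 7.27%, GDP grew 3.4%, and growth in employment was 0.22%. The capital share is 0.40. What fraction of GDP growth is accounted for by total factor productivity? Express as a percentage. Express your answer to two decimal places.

Total factor productivity accounted for 10.59% of growth.

Labor's share = 1 − 0.4 = 0.6.
The capital stock: 0.4 × 7.27 = 2.908 pp.
Employment: 0.6 × 0.22 = 0.132 pp.
TFP growth = 3.4 − 3.04 = 0.36%.
TFP share of growth = 0.36 / 3.4 × 100 = 10.5882%.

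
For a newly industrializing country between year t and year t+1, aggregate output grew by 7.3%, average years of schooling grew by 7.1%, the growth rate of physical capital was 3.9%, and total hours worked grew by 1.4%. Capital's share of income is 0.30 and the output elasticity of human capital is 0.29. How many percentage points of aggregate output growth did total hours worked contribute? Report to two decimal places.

Labor's share = 1 − 0.3 − 0.29 = 0.41.
Contribution = share × growth = 0.41 × 1.4 = 0.574 pp.

0.57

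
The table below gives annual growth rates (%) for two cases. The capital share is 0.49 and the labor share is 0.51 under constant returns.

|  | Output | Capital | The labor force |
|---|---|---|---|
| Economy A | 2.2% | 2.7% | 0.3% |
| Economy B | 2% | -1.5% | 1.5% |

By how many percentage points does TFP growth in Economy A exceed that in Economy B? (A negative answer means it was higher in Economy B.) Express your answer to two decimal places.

Labor's share = 1 − 0.49 = 0.51.
Economy A: TFP = 2.2 − 1.323 − 0.153 = 0.724%.
Economy B: TFP = 2 + 0.735 − 0.765 = 1.97%.
Difference = 0.724 − (1.97) = -1.246 pp.

-1.25 percentage points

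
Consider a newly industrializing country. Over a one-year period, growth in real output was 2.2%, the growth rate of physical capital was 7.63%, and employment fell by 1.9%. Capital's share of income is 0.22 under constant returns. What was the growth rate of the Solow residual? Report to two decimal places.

Labor's share = 1 − 0.22 = 0.78.
Physical capital: 0.22 × 7.63 = 1.6786 pp.
Employment: 0.78 × (-1.9) = -1.482 pp.
TFP growth = 2.2 − 0.1966 = 2.0034%.

2.00%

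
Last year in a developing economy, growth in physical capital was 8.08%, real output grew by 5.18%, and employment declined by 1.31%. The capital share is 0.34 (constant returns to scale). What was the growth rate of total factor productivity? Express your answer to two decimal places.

3.30%

Labor's share = 1 − 0.34 = 0.66.
Physical capital: 0.34 × 8.08 = 2.7472 pp.
Employment: 0.66 × (-1.31) = -0.8646 pp.
TFP growth = 5.18 − 1.8826 = 3.2974%.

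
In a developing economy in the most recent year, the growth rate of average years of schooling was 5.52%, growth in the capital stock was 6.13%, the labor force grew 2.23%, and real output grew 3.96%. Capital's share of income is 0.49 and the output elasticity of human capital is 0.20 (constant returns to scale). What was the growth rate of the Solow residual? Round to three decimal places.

-0.839%

Labor's share = 1 − 0.49 − 0.2 = 0.31.
The capital stock: 0.49 × 6.13 = 3.0037 pp.
Average years of schooling: 0.2 × 5.52 = 1.104 pp.
The labor force: 0.31 × 2.23 = 0.6913 pp.
TFP growth = 3.96 − 4.799 = -0.839%.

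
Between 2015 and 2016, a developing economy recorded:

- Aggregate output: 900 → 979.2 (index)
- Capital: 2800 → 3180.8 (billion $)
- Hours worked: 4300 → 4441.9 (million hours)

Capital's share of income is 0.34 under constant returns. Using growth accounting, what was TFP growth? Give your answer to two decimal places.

TFP grew 2.00%.

Aggregate output growth = (979.2 − 900) / 900 = 8.8%.
Capital growth = (3180.8 − 2800) / 2800 = 13.6%.
Hours worked growth = (4441.9 − 4300) / 4300 = 3.3%.
Labor's share = 1 − 0.34 = 0.66.
Capital: 0.34 × 13.6 = 4.624 pp.
Hours worked: 0.66 × 3.3 = 2.178 pp.
TFP growth = 8.8 − 6.802 = 1.998%.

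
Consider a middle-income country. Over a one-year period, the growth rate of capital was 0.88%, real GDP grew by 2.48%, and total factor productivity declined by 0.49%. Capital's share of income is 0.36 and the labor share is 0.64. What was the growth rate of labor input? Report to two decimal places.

Labor's share = 1 − 0.36 = 0.64.
gY = gA + 0.36×0.88 + 0.64×g.
0.64×g = 2.48 + 0.49 − 0.3168 = 2.6532.
g = 2.6532 / 0.64 = 4.1456%.

4.15%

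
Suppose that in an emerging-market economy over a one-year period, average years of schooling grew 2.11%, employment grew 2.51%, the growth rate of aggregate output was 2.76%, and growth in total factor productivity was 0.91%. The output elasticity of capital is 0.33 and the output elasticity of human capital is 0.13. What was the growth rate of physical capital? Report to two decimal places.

0.67%

Labor's share = 1 − 0.33 − 0.13 = 0.54.
gY = gA + 0.13×2.11 + 0.54×2.51 + 0.33×g.
0.33×g = 2.76 − 0.91 − 1.6297 = 0.2203.
g = 0.2203 / 0.33 = 0.6676%.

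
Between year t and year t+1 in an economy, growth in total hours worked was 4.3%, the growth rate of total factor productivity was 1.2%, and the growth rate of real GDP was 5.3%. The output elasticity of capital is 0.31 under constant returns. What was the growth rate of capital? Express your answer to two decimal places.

Labor's share = 1 − 0.31 = 0.69.
gY = gA + 0.69×4.3 + 0.31×g.
0.31×g = 5.3 − 1.2 − 2.967 = 1.133.
g = 1.133 / 0.31 = 3.6548%.

Capital growth was 3.65%.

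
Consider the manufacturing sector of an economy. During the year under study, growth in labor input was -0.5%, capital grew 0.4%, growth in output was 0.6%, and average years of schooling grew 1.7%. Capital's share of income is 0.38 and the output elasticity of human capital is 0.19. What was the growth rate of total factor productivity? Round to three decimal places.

Total factor productivity growth was 0.340%.

Labor's share = 1 − 0.38 − 0.19 = 0.43.
Capital: 0.38 × 0.4 = 0.152 pp.
Average years of schooling: 0.19 × 1.7 = 0.323 pp.
Labor input: 0.43 × (-0.5) = -0.215 pp.
TFP growth = 0.6 − 0.26 = 0.34%.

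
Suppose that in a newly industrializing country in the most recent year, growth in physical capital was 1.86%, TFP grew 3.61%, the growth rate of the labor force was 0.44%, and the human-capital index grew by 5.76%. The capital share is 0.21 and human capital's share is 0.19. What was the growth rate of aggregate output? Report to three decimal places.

Aggregate output grew 5.359%.

Labor's share = 1 − 0.21 − 0.19 = 0.6.
Physical capital: 0.21 × 1.86 = 0.3906 pp.
The human-capital index: 0.19 × 5.76 = 1.0944 pp.
The labor force: 0.6 × 0.44 = 0.264 pp.
Output growth = 3.61 + 1.749 = 5.359%.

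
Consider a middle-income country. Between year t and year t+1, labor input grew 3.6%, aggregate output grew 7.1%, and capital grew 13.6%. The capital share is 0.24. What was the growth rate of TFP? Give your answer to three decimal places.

1.100%

Labor's share = 1 − 0.24 = 0.76.
Capital: 0.24 × 13.6 = 3.264 pp.
Labor input: 0.76 × 3.6 = 2.736 pp.
TFP growth = 7.1 − 6 = 1.1%.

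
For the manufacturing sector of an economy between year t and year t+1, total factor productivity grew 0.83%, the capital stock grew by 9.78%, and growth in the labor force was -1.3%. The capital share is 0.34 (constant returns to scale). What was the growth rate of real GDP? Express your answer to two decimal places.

3.30%

Labor's share = 1 − 0.34 = 0.66.
The capital stock: 0.34 × 9.78 = 3.3252 pp.
The labor force: 0.66 × (-1.3) = -0.858 pp.
Output growth = 0.83 + 2.4672 = 3.2972%.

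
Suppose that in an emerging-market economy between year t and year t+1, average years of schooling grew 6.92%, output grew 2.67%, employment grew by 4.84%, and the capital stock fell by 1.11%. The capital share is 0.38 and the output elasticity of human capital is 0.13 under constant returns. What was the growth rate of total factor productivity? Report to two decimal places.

Labor's share = 1 − 0.38 − 0.13 = 0.49.
The capital stock: 0.38 × (-1.11) = -0.4218 pp.
Average years of schooling: 0.13 × 6.92 = 0.8996 pp.
Employment: 0.49 × 4.84 = 2.3716 pp.
TFP growth = 2.67 − 2.8494 = -0.1794%.

-0.18%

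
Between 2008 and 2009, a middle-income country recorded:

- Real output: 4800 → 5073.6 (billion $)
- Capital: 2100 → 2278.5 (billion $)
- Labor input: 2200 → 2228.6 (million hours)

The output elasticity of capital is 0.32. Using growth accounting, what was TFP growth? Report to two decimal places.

Real output growth = (5073.6 − 4800) / 4800 = 5.7%.
Capital growth = (2278.5 − 2100) / 2100 = 8.5%.
Labor input growth = (2228.6 − 2200) / 2200 = 1.3%.
Labor's share = 1 − 0.32 = 0.68.
Capital: 0.32 × 8.5 = 2.72 pp.
Labor input: 0.68 × 1.3 = 0.884 pp.
TFP growth = 5.7 − 3.604 = 2.096%.

2.10%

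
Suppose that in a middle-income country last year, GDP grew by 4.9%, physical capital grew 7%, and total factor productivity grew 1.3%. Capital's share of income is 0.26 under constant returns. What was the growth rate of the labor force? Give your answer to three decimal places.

2.405%

Labor's share = 1 − 0.26 = 0.74.
gY = gA + 0.26×7 + 0.74×g.
0.74×g = 4.9 − 1.3 − 1.82 = 1.78.
g = 1.78 / 0.74 = 2.40541%.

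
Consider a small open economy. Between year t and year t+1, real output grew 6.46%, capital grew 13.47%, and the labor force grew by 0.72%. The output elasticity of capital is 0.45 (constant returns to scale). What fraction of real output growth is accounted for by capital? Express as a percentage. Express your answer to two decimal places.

Capital contributed 0.45 × 13.47 = 6.0615 pp.
Share of growth = 6.0615 / 6.46 × 100 = 93.8313%.

93.83%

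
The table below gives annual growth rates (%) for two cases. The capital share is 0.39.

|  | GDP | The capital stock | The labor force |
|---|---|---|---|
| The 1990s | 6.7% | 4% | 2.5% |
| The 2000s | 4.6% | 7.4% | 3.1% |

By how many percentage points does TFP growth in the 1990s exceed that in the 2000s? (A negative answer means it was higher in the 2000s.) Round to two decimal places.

3.79 percentage points

Labor's share = 1 − 0.39 = 0.61.
The 1990s: TFP = 6.7 − 1.56 − 1.525 = 3.615%.
The 2000s: TFP = 4.6 − 2.886 − 1.891 = -0.177%.
Difference = 3.615 − (-0.177) = 3.792 pp.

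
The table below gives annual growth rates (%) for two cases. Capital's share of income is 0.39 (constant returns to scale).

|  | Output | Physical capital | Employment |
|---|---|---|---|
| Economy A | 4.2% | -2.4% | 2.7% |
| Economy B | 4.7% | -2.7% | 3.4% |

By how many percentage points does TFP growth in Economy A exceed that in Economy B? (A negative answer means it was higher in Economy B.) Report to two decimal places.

Labor's share = 1 − 0.39 = 0.61.
Economy A: TFP = 4.2 + 0.936 − 1.647 = 3.489%.
Economy B: TFP = 4.7 + 1.053 − 2.074 = 3.679%.
Difference = 3.489 − (3.679) = -0.19 pp.

-0.19 percentage points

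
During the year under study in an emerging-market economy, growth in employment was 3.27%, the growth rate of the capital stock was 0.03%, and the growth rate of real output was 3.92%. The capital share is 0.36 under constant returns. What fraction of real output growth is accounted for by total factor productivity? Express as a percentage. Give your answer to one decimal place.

Labor's share = 1 − 0.36 = 0.64.
The capital stock: 0.36 × 0.03 = 0.0108 pp.
Employment: 0.64 × 3.27 = 2.0928 pp.
TFP growth = 3.92 − 2.1036 = 1.8164%.
TFP share of growth = 1.8164 / 3.92 × 100 = 46.337%.

46.3%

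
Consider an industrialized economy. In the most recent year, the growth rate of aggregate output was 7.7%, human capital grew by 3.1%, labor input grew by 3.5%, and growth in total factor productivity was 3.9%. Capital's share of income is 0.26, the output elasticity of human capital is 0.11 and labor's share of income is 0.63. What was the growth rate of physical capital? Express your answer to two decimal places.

4.82%

Labor's share = 1 − 0.26 − 0.11 = 0.63.
gY = gA + 0.11×3.1 + 0.63×3.5 + 0.26×g.
0.26×g = 7.7 − 3.9 − 2.546 = 1.254.
g = 1.254 / 0.26 = 4.8231%.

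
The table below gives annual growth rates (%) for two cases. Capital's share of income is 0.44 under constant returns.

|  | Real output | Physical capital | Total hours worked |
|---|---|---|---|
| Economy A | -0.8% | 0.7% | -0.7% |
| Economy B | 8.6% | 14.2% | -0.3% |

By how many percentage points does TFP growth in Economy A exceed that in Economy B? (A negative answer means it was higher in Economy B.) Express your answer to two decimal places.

Labor's share = 1 − 0.44 = 0.56.
Economy A: TFP = -0.8 − 0.308 + 0.392 = -0.716%.
Economy B: TFP = 8.6 − 6.248 + 0.168 = 2.52%.
Difference = -0.716 − (2.52) = -3.236 pp.

-3.24 percentage points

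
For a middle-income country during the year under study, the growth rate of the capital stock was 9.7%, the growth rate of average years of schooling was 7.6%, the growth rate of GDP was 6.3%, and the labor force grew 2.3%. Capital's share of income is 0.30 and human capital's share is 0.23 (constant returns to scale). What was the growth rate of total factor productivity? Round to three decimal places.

0.561%

Labor's share = 1 − 0.3 − 0.23 = 0.47.
The capital stock: 0.3 × 9.7 = 2.91 pp.
Average years of schooling: 0.23 × 7.6 = 1.748 pp.
The labor force: 0.47 × 2.3 = 1.081 pp.
TFP growth = 6.3 − 5.739 = 0.561%.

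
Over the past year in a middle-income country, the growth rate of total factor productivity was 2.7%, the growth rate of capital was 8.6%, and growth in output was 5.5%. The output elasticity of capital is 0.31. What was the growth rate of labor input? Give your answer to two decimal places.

Labor's share = 1 − 0.31 = 0.69.
gY = gA + 0.31×8.6 + 0.69×g.
0.69×g = 5.5 − 2.7 − 2.666 = 0.134.
g = 0.134 / 0.69 = 0.1942%.

0.19%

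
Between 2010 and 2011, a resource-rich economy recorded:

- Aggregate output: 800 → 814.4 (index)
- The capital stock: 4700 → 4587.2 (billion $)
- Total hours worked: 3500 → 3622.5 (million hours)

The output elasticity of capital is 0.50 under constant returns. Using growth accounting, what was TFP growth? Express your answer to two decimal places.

TFP grew 1.25%.

Aggregate output growth = (814.4 − 800) / 800 = 1.8%.
The capital stock growth = (4587.2 − 4700) / 4700 = -2.4%.
Total hours worked growth = (3622.5 − 3500) / 3500 = 3.5%.
Labor's share = 1 − 0.5 = 0.5.
The capital stock: 0.5 × (-2.4) = -1.2 pp.
Total hours worked: 0.5 × 3.5 = 1.75 pp.
TFP growth = 1.8 − 0.55 = 1.25%.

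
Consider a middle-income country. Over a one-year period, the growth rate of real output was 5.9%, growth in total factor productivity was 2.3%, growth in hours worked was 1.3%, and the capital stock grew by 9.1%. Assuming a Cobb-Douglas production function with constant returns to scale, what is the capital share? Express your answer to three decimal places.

The capital share is 0.295.

gY = gA + α·gK + (1−α)·gL, so gY − gA − gL = α(gK − gL).
5.9 − 2.3 − 1.3 = α × (9.1 − 1.3).
2.3 = 7.8 α, so α = 0.29487.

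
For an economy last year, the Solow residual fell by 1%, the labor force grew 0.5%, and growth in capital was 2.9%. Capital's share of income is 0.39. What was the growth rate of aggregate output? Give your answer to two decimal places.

0.44%

Labor's share = 1 − 0.39 = 0.61.
Capital: 0.39 × 2.9 = 1.131 pp.
The labor force: 0.61 × 0.5 = 0.305 pp.
Output growth = -1 + 1.436 = 0.436%.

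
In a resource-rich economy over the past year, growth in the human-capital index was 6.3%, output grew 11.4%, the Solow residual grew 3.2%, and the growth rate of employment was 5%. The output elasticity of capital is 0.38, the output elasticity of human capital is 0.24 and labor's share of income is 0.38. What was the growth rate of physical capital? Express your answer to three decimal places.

Physical capital growth was 12.600%.

Labor's share = 1 − 0.38 − 0.24 = 0.38.
gY = gA + 0.24×6.3 + 0.38×5 + 0.38×g.
0.38×g = 11.4 − 3.2 − 3.412 = 4.788.
g = 4.788 / 0.38 = 12.6%.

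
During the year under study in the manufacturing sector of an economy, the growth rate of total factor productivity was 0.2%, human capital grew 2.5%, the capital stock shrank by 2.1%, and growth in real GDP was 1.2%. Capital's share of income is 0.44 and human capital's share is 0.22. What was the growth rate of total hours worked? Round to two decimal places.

4.04%

Labor's share = 1 − 0.44 − 0.22 = 0.34.
gY = gA + 0.44×(-2.1) + 0.22×2.5 + 0.34×g.
0.34×g = 1.2 − 0.2 + 0.374 = 1.374.
g = 1.374 / 0.34 = 4.0412%.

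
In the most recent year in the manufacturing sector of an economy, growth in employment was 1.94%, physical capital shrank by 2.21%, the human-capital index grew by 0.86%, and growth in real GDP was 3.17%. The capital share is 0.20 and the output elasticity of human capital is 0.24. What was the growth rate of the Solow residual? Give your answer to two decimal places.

Labor's share = 1 − 0.2 − 0.24 = 0.56.
Physical capital: 0.2 × (-2.21) = -0.442 pp.
The human-capital index: 0.24 × 0.86 = 0.2064 pp.
Employment: 0.56 × 1.94 = 1.0864 pp.
TFP growth = 3.17 − 0.8508 = 2.3192%.

The Solow residual grew 2.32%.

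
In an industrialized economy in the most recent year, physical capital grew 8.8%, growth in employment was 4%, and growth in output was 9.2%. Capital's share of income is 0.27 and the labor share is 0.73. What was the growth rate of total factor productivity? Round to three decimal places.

Labor's share = 1 − 0.27 = 0.73.
Physical capital: 0.27 × 8.8 = 2.376 pp.
Employment: 0.73 × 4 = 2.92 pp.
TFP growth = 9.2 − 5.296 = 3.904%.

Total factor productivity growth was 3.904%.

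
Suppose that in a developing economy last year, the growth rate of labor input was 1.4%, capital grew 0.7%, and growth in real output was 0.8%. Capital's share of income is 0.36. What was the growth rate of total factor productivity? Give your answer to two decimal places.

Labor's share = 1 − 0.36 = 0.64.
Capital: 0.36 × 0.7 = 0.252 pp.
Labor input: 0.64 × 1.4 = 0.896 pp.
TFP growth = 0.8 − 1.148 = -0.348%.

-0.35%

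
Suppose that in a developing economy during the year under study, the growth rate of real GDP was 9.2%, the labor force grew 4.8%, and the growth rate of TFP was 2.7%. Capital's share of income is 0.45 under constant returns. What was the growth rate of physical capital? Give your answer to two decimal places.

8.58%

Labor's share = 1 − 0.45 = 0.55.
gY = gA + 0.55×4.8 + 0.45×g.
0.45×g = 9.2 − 2.7 − 2.64 = 3.86.
g = 3.86 / 0.45 = 8.5778%.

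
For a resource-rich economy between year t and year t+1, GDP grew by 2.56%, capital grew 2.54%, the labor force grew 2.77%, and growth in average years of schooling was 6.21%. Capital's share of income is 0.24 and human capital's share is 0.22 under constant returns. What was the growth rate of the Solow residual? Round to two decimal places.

Labor's share = 1 − 0.24 − 0.22 = 0.54.
Capital: 0.24 × 2.54 = 0.6096 pp.
Average years of schooling: 0.22 × 6.21 = 1.3662 pp.
The labor force: 0.54 × 2.77 = 1.4958 pp.
TFP growth = 2.56 − 3.4716 = -0.9116%.

-0.91%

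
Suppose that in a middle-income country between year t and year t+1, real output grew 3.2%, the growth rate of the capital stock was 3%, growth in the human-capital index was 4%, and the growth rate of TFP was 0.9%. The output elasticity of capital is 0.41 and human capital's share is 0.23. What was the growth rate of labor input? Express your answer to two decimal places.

Labor's share = 1 − 0.41 − 0.23 = 0.36.
gY = gA + 0.41×3 + 0.23×4 + 0.36×g.
0.36×g = 3.2 − 0.9 − 2.15 = 0.15.
g = 0.15 / 0.36 = 0.4167%.

0.42%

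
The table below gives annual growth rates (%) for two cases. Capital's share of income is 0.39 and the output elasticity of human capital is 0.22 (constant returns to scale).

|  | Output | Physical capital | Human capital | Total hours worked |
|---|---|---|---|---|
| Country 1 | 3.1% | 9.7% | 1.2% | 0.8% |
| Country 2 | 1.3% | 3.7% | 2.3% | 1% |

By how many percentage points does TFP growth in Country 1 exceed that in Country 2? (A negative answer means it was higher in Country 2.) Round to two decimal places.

-0.22 percentage points

Labor's share = 1 − 0.39 − 0.22 = 0.39.
Country 1: TFP = 3.1 − 3.783 − 0.264 − 0.312 = -1.259%.
Country 2: TFP = 1.3 − 1.443 − 0.506 − 0.39 = -1.039%.
Difference = -1.259 − (-1.039) = -0.22 pp.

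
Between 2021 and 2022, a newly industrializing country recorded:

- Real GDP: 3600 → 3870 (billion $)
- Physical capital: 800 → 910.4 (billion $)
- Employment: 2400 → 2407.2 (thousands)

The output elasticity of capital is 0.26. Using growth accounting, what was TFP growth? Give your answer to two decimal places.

Real GDP growth = (3870 − 3600) / 3600 = 7.5%.
Physical capital growth = (910.4 − 800) / 800 = 13.8%.
Employment growth = (2407.2 − 2400) / 2400 = 0.3%.
Labor's share = 1 − 0.26 = 0.74.
Physical capital: 0.26 × 13.8 = 3.588 pp.
Employment: 0.74 × 0.3 = 0.222 pp.
TFP growth = 7.5 − 3.81 = 3.69%.

3.69%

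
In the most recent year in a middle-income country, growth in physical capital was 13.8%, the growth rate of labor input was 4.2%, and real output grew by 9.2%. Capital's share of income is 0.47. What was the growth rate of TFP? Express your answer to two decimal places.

0.49%

Labor's share = 1 − 0.47 = 0.53.
Physical capital: 0.47 × 13.8 = 6.486 pp.
Labor input: 0.53 × 4.2 = 2.226 pp.
TFP growth = 9.2 − 8.712 = 0.488%.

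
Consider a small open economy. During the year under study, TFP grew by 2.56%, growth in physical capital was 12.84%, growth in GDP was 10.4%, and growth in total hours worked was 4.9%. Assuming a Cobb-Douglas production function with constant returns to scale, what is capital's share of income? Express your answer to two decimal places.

gY = gA + α·gK + (1−α)·gL, so gY − gA − gL = α(gK − gL).
10.4 − 2.56 − 4.9 = α × (12.84 − 4.9).
2.94 = 7.94 α, so α = 0.3703.

α = 0.37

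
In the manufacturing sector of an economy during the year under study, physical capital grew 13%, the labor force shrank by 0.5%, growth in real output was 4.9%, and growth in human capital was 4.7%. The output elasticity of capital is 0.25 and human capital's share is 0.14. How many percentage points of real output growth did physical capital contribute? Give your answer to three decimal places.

3.250 pp

Contribution = share × growth = 0.25 × 13 = 3.25 pp.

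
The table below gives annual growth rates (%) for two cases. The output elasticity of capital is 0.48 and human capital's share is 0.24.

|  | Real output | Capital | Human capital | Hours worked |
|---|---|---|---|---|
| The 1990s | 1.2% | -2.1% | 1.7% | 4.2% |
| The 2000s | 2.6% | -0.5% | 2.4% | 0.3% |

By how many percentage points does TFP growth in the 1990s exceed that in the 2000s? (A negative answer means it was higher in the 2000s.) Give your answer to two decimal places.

Labor's share = 1 − 0.48 − 0.24 = 0.28.
The 1990s: TFP = 1.2 + 1.008 − 0.408 − 1.176 = 0.624%.
The 2000s: TFP = 2.6 + 0.24 − 0.576 − 0.084 = 2.18%.
Difference = 0.624 − (2.18) = -1.556 pp.

-1.56 percentage points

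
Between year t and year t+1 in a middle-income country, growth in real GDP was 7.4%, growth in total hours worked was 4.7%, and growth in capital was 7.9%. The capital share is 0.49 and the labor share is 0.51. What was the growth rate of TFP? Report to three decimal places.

Labor's share = 1 − 0.49 = 0.51.
Capital: 0.49 × 7.9 = 3.871 pp.
Total hours worked: 0.51 × 4.7 = 2.397 pp.
TFP growth = 7.4 − 6.268 = 1.132%.

TFP grew 1.132%.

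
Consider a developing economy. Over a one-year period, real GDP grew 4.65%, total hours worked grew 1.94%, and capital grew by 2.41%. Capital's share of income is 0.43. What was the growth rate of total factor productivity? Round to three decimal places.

Labor's share = 1 − 0.43 = 0.57.
Capital: 0.43 × 2.41 = 1.0363 pp.
Total hours worked: 0.57 × 1.94 = 1.1058 pp.
TFP growth = 4.65 − 2.1421 = 2.5079%.

Total factor productivity growth was 2.508%.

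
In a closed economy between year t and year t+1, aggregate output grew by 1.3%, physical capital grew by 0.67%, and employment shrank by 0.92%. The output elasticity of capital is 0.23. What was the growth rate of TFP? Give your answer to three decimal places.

Labor's share = 1 − 0.23 = 0.77.
Physical capital: 0.23 × 0.67 = 0.1541 pp.
Employment: 0.77 × (-0.92) = -0.7084 pp.
TFP growth = 1.3 + 0.5543 = 1.8543%.

1.854%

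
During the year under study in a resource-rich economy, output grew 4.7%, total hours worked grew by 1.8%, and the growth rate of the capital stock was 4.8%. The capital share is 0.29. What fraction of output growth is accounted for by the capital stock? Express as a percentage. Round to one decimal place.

29.6%

The capital stock contributed 0.29 × 4.8 = 1.392 pp.
Share of growth = 1.392 / 4.7 × 100 = 29.617%.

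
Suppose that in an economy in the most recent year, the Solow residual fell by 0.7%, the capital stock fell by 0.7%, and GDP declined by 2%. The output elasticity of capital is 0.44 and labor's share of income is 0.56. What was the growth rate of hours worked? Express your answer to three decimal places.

Labor's share = 1 − 0.44 = 0.56.
gY = gA + 0.44×(-0.7) + 0.56×g.
0.56×g = -2 + 0.7 + 0.308 = -0.992.
g = -0.992 / 0.56 = -1.77143%.

-1.771%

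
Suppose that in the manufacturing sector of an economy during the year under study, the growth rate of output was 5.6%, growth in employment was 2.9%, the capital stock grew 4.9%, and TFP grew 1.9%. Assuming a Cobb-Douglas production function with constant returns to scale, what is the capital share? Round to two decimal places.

0.40

gY = gA + α·gK + (1−α)·gL, so gY − gA − gL = α(gK − gL).
5.6 − 1.9 − 2.9 = α × (4.9 − 2.9).
0.8 = 2 α, so α = 0.4.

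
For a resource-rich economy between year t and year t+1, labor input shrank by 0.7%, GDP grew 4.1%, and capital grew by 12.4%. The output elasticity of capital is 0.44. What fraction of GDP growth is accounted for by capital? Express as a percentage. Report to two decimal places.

133.07%

Capital contributed 0.44 × 12.4 = 5.456 pp.
Share of growth = 5.456 / 4.1 × 100 = 133.0732%.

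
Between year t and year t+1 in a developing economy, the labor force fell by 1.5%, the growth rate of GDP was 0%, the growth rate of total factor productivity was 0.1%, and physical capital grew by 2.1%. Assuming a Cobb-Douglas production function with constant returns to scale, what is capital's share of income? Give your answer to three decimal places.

α = 0.389

gY = gA + α·gK + (1−α)·gL, so gY − gA − gL = α(gK − gL).
0 − 0.1 + 1.5 = α × (2.1 − (-1.5)).
1.4 = 3.6 α, so α = 0.38889.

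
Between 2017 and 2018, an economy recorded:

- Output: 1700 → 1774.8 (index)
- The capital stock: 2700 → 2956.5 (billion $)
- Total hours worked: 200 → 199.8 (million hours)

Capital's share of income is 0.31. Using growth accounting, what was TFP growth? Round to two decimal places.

1.52%

Output growth = (1774.8 − 1700) / 1700 = 4.4%.
The capital stock growth = (2956.5 − 2700) / 2700 = 9.5%.
Total hours worked growth = (199.8 − 200) / 200 = -0.1%.
Labor's share = 1 − 0.31 = 0.69.
The capital stock: 0.31 × 9.5 = 2.945 pp.
Total hours worked: 0.69 × (-0.1) = -0.069 pp.
TFP growth = 4.4 − 2.876 = 1.524%.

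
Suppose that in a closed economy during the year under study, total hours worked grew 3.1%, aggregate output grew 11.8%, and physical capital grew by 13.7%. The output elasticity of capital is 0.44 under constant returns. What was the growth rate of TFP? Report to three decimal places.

Labor's share = 1 − 0.44 = 0.56.
Physical capital: 0.44 × 13.7 = 6.028 pp.
Total hours worked: 0.56 × 3.1 = 1.736 pp.
TFP growth = 11.8 − 7.764 = 4.036%.

TFP grew 4.036%.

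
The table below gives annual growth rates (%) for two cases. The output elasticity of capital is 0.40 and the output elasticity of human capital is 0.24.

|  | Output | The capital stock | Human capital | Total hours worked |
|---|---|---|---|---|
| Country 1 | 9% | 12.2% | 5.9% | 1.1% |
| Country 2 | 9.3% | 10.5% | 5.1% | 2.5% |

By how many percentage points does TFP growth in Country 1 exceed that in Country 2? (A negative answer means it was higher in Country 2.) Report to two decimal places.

Labor's share = 1 − 0.4 − 0.24 = 0.36.
Country 1: TFP = 9 − 4.88 − 1.416 − 0.396 = 2.308%.
Country 2: TFP = 9.3 − 4.2 − 1.224 − 0.9 = 2.976%.
Difference = 2.308 − (2.976) = -0.668 pp.

-0.67 percentage points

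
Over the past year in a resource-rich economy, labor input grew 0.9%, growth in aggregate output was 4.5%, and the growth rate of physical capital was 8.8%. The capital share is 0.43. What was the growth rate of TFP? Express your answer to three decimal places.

TFP growth was 0.203%.

Labor's share = 1 − 0.43 = 0.57.
Physical capital: 0.43 × 8.8 = 3.784 pp.
Labor input: 0.57 × 0.9 = 0.513 pp.
TFP growth = 4.5 − 4.297 = 0.203%.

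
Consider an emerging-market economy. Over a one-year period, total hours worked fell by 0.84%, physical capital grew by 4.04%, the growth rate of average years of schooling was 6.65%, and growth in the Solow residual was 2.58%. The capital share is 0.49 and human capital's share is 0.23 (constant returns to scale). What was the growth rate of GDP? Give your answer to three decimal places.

Labor's share = 1 − 0.49 − 0.23 = 0.28.
Physical capital: 0.49 × 4.04 = 1.9796 pp.
Average years of schooling: 0.23 × 6.65 = 1.5295 pp.
Total hours worked: 0.28 × (-0.84) = -0.2352 pp.
Output growth = 2.58 + 3.2739 = 5.8539%.

5.854%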